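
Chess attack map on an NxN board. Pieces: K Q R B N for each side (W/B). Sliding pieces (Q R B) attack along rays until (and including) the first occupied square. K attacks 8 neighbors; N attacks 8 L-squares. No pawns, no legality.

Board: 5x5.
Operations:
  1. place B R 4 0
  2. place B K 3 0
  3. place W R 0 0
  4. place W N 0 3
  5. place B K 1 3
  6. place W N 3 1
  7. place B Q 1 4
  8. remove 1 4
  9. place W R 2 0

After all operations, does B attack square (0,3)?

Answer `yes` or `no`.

Answer: yes

Derivation:
Op 1: place BR@(4,0)
Op 2: place BK@(3,0)
Op 3: place WR@(0,0)
Op 4: place WN@(0,3)
Op 5: place BK@(1,3)
Op 6: place WN@(3,1)
Op 7: place BQ@(1,4)
Op 8: remove (1,4)
Op 9: place WR@(2,0)
Per-piece attacks for B:
  BK@(1,3): attacks (1,4) (1,2) (2,3) (0,3) (2,4) (2,2) (0,4) (0,2)
  BK@(3,0): attacks (3,1) (4,0) (2,0) (4,1) (2,1)
  BR@(4,0): attacks (4,1) (4,2) (4,3) (4,4) (3,0) [ray(-1,0) blocked at (3,0)]
B attacks (0,3): yes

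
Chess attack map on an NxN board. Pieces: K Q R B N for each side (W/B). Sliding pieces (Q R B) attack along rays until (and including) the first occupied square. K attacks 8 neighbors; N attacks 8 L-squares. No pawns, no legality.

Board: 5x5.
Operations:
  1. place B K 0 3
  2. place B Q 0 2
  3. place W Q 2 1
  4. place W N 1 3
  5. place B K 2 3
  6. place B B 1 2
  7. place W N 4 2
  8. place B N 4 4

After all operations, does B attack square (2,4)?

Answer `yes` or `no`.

Op 1: place BK@(0,3)
Op 2: place BQ@(0,2)
Op 3: place WQ@(2,1)
Op 4: place WN@(1,3)
Op 5: place BK@(2,3)
Op 6: place BB@(1,2)
Op 7: place WN@(4,2)
Op 8: place BN@(4,4)
Per-piece attacks for B:
  BQ@(0,2): attacks (0,3) (0,1) (0,0) (1,2) (1,3) (1,1) (2,0) [ray(0,1) blocked at (0,3); ray(1,0) blocked at (1,2); ray(1,1) blocked at (1,3)]
  BK@(0,3): attacks (0,4) (0,2) (1,3) (1,4) (1,2)
  BB@(1,2): attacks (2,3) (2,1) (0,3) (0,1) [ray(1,1) blocked at (2,3); ray(1,-1) blocked at (2,1); ray(-1,1) blocked at (0,3)]
  BK@(2,3): attacks (2,4) (2,2) (3,3) (1,3) (3,4) (3,2) (1,4) (1,2)
  BN@(4,4): attacks (3,2) (2,3)
B attacks (2,4): yes

Answer: yes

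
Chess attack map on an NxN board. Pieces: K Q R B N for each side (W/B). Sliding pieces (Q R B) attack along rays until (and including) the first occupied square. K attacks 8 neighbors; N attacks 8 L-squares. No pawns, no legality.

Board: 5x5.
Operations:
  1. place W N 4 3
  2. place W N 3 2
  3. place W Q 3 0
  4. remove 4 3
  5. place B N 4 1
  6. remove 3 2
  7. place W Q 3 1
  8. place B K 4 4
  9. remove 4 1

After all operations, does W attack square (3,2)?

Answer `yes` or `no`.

Answer: yes

Derivation:
Op 1: place WN@(4,3)
Op 2: place WN@(3,2)
Op 3: place WQ@(3,0)
Op 4: remove (4,3)
Op 5: place BN@(4,1)
Op 6: remove (3,2)
Op 7: place WQ@(3,1)
Op 8: place BK@(4,4)
Op 9: remove (4,1)
Per-piece attacks for W:
  WQ@(3,0): attacks (3,1) (4,0) (2,0) (1,0) (0,0) (4,1) (2,1) (1,2) (0,3) [ray(0,1) blocked at (3,1)]
  WQ@(3,1): attacks (3,2) (3,3) (3,4) (3,0) (4,1) (2,1) (1,1) (0,1) (4,2) (4,0) (2,2) (1,3) (0,4) (2,0) [ray(0,-1) blocked at (3,0)]
W attacks (3,2): yes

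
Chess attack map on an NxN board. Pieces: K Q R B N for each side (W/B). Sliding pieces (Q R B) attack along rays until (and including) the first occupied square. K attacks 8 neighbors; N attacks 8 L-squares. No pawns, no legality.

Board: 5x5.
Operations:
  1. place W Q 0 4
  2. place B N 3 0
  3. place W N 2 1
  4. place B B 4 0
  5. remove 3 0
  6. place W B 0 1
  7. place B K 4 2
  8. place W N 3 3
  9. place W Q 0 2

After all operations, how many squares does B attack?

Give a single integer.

Op 1: place WQ@(0,4)
Op 2: place BN@(3,0)
Op 3: place WN@(2,1)
Op 4: place BB@(4,0)
Op 5: remove (3,0)
Op 6: place WB@(0,1)
Op 7: place BK@(4,2)
Op 8: place WN@(3,3)
Op 9: place WQ@(0,2)
Per-piece attacks for B:
  BB@(4,0): attacks (3,1) (2,2) (1,3) (0,4) [ray(-1,1) blocked at (0,4)]
  BK@(4,2): attacks (4,3) (4,1) (3,2) (3,3) (3,1)
Union (8 distinct): (0,4) (1,3) (2,2) (3,1) (3,2) (3,3) (4,1) (4,3)

Answer: 8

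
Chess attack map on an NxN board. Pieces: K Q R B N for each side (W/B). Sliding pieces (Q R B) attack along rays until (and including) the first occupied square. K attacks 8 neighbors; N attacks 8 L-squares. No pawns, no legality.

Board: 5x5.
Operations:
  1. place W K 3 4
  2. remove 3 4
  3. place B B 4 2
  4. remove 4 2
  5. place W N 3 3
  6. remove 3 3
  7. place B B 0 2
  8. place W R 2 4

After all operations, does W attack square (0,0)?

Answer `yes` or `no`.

Op 1: place WK@(3,4)
Op 2: remove (3,4)
Op 3: place BB@(4,2)
Op 4: remove (4,2)
Op 5: place WN@(3,3)
Op 6: remove (3,3)
Op 7: place BB@(0,2)
Op 8: place WR@(2,4)
Per-piece attacks for W:
  WR@(2,4): attacks (2,3) (2,2) (2,1) (2,0) (3,4) (4,4) (1,4) (0,4)
W attacks (0,0): no

Answer: no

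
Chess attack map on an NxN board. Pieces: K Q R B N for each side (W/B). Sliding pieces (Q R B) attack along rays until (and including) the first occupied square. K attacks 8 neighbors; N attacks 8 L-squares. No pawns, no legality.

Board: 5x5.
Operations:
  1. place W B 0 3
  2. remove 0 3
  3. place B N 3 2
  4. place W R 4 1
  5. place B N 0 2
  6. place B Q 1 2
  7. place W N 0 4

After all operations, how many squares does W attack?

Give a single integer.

Answer: 10

Derivation:
Op 1: place WB@(0,3)
Op 2: remove (0,3)
Op 3: place BN@(3,2)
Op 4: place WR@(4,1)
Op 5: place BN@(0,2)
Op 6: place BQ@(1,2)
Op 7: place WN@(0,4)
Per-piece attacks for W:
  WN@(0,4): attacks (1,2) (2,3)
  WR@(4,1): attacks (4,2) (4,3) (4,4) (4,0) (3,1) (2,1) (1,1) (0,1)
Union (10 distinct): (0,1) (1,1) (1,2) (2,1) (2,3) (3,1) (4,0) (4,2) (4,3) (4,4)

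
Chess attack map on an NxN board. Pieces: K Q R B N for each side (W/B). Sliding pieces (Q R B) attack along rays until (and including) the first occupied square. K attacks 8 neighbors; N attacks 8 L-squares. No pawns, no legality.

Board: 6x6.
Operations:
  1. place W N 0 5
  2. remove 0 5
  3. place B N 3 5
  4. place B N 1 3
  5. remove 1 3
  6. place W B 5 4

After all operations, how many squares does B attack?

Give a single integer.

Answer: 4

Derivation:
Op 1: place WN@(0,5)
Op 2: remove (0,5)
Op 3: place BN@(3,5)
Op 4: place BN@(1,3)
Op 5: remove (1,3)
Op 6: place WB@(5,4)
Per-piece attacks for B:
  BN@(3,5): attacks (4,3) (5,4) (2,3) (1,4)
Union (4 distinct): (1,4) (2,3) (4,3) (5,4)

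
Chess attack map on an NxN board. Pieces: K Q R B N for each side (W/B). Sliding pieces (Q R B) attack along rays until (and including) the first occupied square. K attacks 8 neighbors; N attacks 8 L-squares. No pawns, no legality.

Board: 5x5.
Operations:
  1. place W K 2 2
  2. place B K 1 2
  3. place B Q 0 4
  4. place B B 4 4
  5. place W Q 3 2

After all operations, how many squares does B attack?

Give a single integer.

Answer: 14

Derivation:
Op 1: place WK@(2,2)
Op 2: place BK@(1,2)
Op 3: place BQ@(0,4)
Op 4: place BB@(4,4)
Op 5: place WQ@(3,2)
Per-piece attacks for B:
  BQ@(0,4): attacks (0,3) (0,2) (0,1) (0,0) (1,4) (2,4) (3,4) (4,4) (1,3) (2,2) [ray(1,0) blocked at (4,4); ray(1,-1) blocked at (2,2)]
  BK@(1,2): attacks (1,3) (1,1) (2,2) (0,2) (2,3) (2,1) (0,3) (0,1)
  BB@(4,4): attacks (3,3) (2,2) [ray(-1,-1) blocked at (2,2)]
Union (14 distinct): (0,0) (0,1) (0,2) (0,3) (1,1) (1,3) (1,4) (2,1) (2,2) (2,3) (2,4) (3,3) (3,4) (4,4)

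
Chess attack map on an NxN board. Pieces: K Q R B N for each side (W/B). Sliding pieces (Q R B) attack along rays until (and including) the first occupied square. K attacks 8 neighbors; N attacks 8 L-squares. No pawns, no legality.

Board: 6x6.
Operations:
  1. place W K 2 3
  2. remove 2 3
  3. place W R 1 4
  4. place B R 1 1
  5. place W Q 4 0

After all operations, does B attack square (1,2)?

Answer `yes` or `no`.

Op 1: place WK@(2,3)
Op 2: remove (2,3)
Op 3: place WR@(1,4)
Op 4: place BR@(1,1)
Op 5: place WQ@(4,0)
Per-piece attacks for B:
  BR@(1,1): attacks (1,2) (1,3) (1,4) (1,0) (2,1) (3,1) (4,1) (5,1) (0,1) [ray(0,1) blocked at (1,4)]
B attacks (1,2): yes

Answer: yes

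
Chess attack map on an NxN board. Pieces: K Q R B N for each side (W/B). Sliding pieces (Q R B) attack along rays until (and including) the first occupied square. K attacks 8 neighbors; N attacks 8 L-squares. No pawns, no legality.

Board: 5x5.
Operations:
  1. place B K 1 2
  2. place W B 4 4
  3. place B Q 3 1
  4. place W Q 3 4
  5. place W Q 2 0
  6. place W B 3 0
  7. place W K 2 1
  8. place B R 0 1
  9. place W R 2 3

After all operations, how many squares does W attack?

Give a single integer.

Op 1: place BK@(1,2)
Op 2: place WB@(4,4)
Op 3: place BQ@(3,1)
Op 4: place WQ@(3,4)
Op 5: place WQ@(2,0)
Op 6: place WB@(3,0)
Op 7: place WK@(2,1)
Op 8: place BR@(0,1)
Op 9: place WR@(2,3)
Per-piece attacks for W:
  WQ@(2,0): attacks (2,1) (3,0) (1,0) (0,0) (3,1) (1,1) (0,2) [ray(0,1) blocked at (2,1); ray(1,0) blocked at (3,0); ray(1,1) blocked at (3,1)]
  WK@(2,1): attacks (2,2) (2,0) (3,1) (1,1) (3,2) (3,0) (1,2) (1,0)
  WR@(2,3): attacks (2,4) (2,2) (2,1) (3,3) (4,3) (1,3) (0,3) [ray(0,-1) blocked at (2,1)]
  WB@(3,0): attacks (4,1) (2,1) [ray(-1,1) blocked at (2,1)]
  WQ@(3,4): attacks (3,3) (3,2) (3,1) (4,4) (2,4) (1,4) (0,4) (4,3) (2,3) [ray(0,-1) blocked at (3,1); ray(1,0) blocked at (4,4); ray(-1,-1) blocked at (2,3)]
  WB@(4,4): attacks (3,3) (2,2) (1,1) (0,0)
Union (21 distinct): (0,0) (0,2) (0,3) (0,4) (1,0) (1,1) (1,2) (1,3) (1,4) (2,0) (2,1) (2,2) (2,3) (2,4) (3,0) (3,1) (3,2) (3,3) (4,1) (4,3) (4,4)

Answer: 21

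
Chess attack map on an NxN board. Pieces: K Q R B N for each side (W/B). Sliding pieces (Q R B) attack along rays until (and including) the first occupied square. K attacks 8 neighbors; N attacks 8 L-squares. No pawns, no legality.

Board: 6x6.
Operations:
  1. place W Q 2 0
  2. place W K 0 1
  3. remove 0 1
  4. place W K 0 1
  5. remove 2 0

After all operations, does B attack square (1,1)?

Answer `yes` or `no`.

Op 1: place WQ@(2,0)
Op 2: place WK@(0,1)
Op 3: remove (0,1)
Op 4: place WK@(0,1)
Op 5: remove (2,0)
Per-piece attacks for B:
B attacks (1,1): no

Answer: no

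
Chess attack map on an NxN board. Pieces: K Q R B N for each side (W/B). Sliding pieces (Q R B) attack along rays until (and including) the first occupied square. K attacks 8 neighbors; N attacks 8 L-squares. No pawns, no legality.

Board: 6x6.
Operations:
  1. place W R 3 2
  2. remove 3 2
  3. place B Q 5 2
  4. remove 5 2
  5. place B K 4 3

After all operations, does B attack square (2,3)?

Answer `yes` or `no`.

Answer: no

Derivation:
Op 1: place WR@(3,2)
Op 2: remove (3,2)
Op 3: place BQ@(5,2)
Op 4: remove (5,2)
Op 5: place BK@(4,3)
Per-piece attacks for B:
  BK@(4,3): attacks (4,4) (4,2) (5,3) (3,3) (5,4) (5,2) (3,4) (3,2)
B attacks (2,3): no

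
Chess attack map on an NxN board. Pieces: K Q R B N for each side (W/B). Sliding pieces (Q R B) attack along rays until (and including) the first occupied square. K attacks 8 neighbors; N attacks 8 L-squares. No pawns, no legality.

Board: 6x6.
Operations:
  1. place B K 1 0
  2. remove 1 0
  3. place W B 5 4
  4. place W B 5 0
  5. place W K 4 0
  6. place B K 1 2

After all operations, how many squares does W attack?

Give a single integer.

Op 1: place BK@(1,0)
Op 2: remove (1,0)
Op 3: place WB@(5,4)
Op 4: place WB@(5,0)
Op 5: place WK@(4,0)
Op 6: place BK@(1,2)
Per-piece attacks for W:
  WK@(4,0): attacks (4,1) (5,0) (3,0) (5,1) (3,1)
  WB@(5,0): attacks (4,1) (3,2) (2,3) (1,4) (0,5)
  WB@(5,4): attacks (4,5) (4,3) (3,2) (2,1) (1,0)
Union (13 distinct): (0,5) (1,0) (1,4) (2,1) (2,3) (3,0) (3,1) (3,2) (4,1) (4,3) (4,5) (5,0) (5,1)

Answer: 13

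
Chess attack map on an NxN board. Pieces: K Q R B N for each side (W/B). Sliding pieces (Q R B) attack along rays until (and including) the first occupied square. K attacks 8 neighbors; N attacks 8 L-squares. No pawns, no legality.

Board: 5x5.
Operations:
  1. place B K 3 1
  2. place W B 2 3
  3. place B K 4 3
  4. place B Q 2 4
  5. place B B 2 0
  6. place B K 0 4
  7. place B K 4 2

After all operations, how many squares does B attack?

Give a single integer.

Answer: 20

Derivation:
Op 1: place BK@(3,1)
Op 2: place WB@(2,3)
Op 3: place BK@(4,3)
Op 4: place BQ@(2,4)
Op 5: place BB@(2,0)
Op 6: place BK@(0,4)
Op 7: place BK@(4,2)
Per-piece attacks for B:
  BK@(0,4): attacks (0,3) (1,4) (1,3)
  BB@(2,0): attacks (3,1) (1,1) (0,2) [ray(1,1) blocked at (3,1)]
  BQ@(2,4): attacks (2,3) (3,4) (4,4) (1,4) (0,4) (3,3) (4,2) (1,3) (0,2) [ray(0,-1) blocked at (2,3); ray(-1,0) blocked at (0,4); ray(1,-1) blocked at (4,2)]
  BK@(3,1): attacks (3,2) (3,0) (4,1) (2,1) (4,2) (4,0) (2,2) (2,0)
  BK@(4,2): attacks (4,3) (4,1) (3,2) (3,3) (3,1)
  BK@(4,3): attacks (4,4) (4,2) (3,3) (3,4) (3,2)
Union (20 distinct): (0,2) (0,3) (0,4) (1,1) (1,3) (1,4) (2,0) (2,1) (2,2) (2,3) (3,0) (3,1) (3,2) (3,3) (3,4) (4,0) (4,1) (4,2) (4,3) (4,4)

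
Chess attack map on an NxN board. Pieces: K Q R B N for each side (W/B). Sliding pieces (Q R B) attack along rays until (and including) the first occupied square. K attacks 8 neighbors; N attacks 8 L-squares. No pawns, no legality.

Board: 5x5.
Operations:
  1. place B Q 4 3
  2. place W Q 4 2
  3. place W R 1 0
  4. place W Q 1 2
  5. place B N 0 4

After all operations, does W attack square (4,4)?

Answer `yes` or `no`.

Answer: no

Derivation:
Op 1: place BQ@(4,3)
Op 2: place WQ@(4,2)
Op 3: place WR@(1,0)
Op 4: place WQ@(1,2)
Op 5: place BN@(0,4)
Per-piece attacks for W:
  WR@(1,0): attacks (1,1) (1,2) (2,0) (3,0) (4,0) (0,0) [ray(0,1) blocked at (1,2)]
  WQ@(1,2): attacks (1,3) (1,4) (1,1) (1,0) (2,2) (3,2) (4,2) (0,2) (2,3) (3,4) (2,1) (3,0) (0,3) (0,1) [ray(0,-1) blocked at (1,0); ray(1,0) blocked at (4,2)]
  WQ@(4,2): attacks (4,3) (4,1) (4,0) (3,2) (2,2) (1,2) (3,3) (2,4) (3,1) (2,0) [ray(0,1) blocked at (4,3); ray(-1,0) blocked at (1,2)]
W attacks (4,4): no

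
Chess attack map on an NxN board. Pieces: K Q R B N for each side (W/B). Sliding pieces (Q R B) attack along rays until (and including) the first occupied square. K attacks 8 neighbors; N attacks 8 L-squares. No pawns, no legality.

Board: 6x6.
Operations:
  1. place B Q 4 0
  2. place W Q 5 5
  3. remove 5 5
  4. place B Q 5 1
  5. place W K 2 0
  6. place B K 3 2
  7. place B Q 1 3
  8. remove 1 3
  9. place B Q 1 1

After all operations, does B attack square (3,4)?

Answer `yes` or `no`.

Op 1: place BQ@(4,0)
Op 2: place WQ@(5,5)
Op 3: remove (5,5)
Op 4: place BQ@(5,1)
Op 5: place WK@(2,0)
Op 6: place BK@(3,2)
Op 7: place BQ@(1,3)
Op 8: remove (1,3)
Op 9: place BQ@(1,1)
Per-piece attacks for B:
  BQ@(1,1): attacks (1,2) (1,3) (1,4) (1,5) (1,0) (2,1) (3,1) (4,1) (5,1) (0,1) (2,2) (3,3) (4,4) (5,5) (2,0) (0,2) (0,0) [ray(1,0) blocked at (5,1); ray(1,-1) blocked at (2,0)]
  BK@(3,2): attacks (3,3) (3,1) (4,2) (2,2) (4,3) (4,1) (2,3) (2,1)
  BQ@(4,0): attacks (4,1) (4,2) (4,3) (4,4) (4,5) (5,0) (3,0) (2,0) (5,1) (3,1) (2,2) (1,3) (0,4) [ray(-1,0) blocked at (2,0); ray(1,1) blocked at (5,1)]
  BQ@(5,1): attacks (5,2) (5,3) (5,4) (5,5) (5,0) (4,1) (3,1) (2,1) (1,1) (4,2) (3,3) (2,4) (1,5) (4,0) [ray(-1,0) blocked at (1,1); ray(-1,-1) blocked at (4,0)]
B attacks (3,4): no

Answer: no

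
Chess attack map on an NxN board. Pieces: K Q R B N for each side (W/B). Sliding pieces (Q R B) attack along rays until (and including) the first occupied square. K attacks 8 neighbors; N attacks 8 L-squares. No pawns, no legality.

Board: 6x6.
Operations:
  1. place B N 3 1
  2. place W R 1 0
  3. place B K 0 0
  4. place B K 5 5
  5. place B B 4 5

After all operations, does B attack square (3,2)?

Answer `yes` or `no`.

Op 1: place BN@(3,1)
Op 2: place WR@(1,0)
Op 3: place BK@(0,0)
Op 4: place BK@(5,5)
Op 5: place BB@(4,5)
Per-piece attacks for B:
  BK@(0,0): attacks (0,1) (1,0) (1,1)
  BN@(3,1): attacks (4,3) (5,2) (2,3) (1,2) (5,0) (1,0)
  BB@(4,5): attacks (5,4) (3,4) (2,3) (1,2) (0,1)
  BK@(5,5): attacks (5,4) (4,5) (4,4)
B attacks (3,2): no

Answer: no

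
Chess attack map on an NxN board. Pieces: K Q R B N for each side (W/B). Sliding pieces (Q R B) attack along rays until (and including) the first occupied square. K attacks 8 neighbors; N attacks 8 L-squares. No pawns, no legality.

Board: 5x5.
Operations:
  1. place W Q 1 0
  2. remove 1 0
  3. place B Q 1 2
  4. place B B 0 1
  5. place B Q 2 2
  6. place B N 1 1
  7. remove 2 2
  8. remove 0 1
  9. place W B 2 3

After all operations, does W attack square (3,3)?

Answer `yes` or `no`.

Op 1: place WQ@(1,0)
Op 2: remove (1,0)
Op 3: place BQ@(1,2)
Op 4: place BB@(0,1)
Op 5: place BQ@(2,2)
Op 6: place BN@(1,1)
Op 7: remove (2,2)
Op 8: remove (0,1)
Op 9: place WB@(2,3)
Per-piece attacks for W:
  WB@(2,3): attacks (3,4) (3,2) (4,1) (1,4) (1,2) [ray(-1,-1) blocked at (1,2)]
W attacks (3,3): no

Answer: no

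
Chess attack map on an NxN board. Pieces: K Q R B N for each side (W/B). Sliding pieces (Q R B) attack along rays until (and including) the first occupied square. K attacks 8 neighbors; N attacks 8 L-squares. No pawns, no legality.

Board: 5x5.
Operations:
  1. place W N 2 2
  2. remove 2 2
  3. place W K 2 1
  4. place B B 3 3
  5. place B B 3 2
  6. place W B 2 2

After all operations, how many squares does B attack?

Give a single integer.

Answer: 9

Derivation:
Op 1: place WN@(2,2)
Op 2: remove (2,2)
Op 3: place WK@(2,1)
Op 4: place BB@(3,3)
Op 5: place BB@(3,2)
Op 6: place WB@(2,2)
Per-piece attacks for B:
  BB@(3,2): attacks (4,3) (4,1) (2,3) (1,4) (2,1) [ray(-1,-1) blocked at (2,1)]
  BB@(3,3): attacks (4,4) (4,2) (2,4) (2,2) [ray(-1,-1) blocked at (2,2)]
Union (9 distinct): (1,4) (2,1) (2,2) (2,3) (2,4) (4,1) (4,2) (4,3) (4,4)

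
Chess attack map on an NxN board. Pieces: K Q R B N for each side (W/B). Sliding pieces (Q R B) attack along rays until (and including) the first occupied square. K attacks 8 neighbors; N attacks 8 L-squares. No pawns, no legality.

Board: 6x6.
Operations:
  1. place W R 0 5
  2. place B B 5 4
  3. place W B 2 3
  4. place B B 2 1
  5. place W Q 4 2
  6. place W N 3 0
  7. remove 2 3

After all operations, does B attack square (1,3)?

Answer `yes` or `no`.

Op 1: place WR@(0,5)
Op 2: place BB@(5,4)
Op 3: place WB@(2,3)
Op 4: place BB@(2,1)
Op 5: place WQ@(4,2)
Op 6: place WN@(3,0)
Op 7: remove (2,3)
Per-piece attacks for B:
  BB@(2,1): attacks (3,2) (4,3) (5,4) (3,0) (1,2) (0,3) (1,0) [ray(1,1) blocked at (5,4); ray(1,-1) blocked at (3,0)]
  BB@(5,4): attacks (4,5) (4,3) (3,2) (2,1) [ray(-1,-1) blocked at (2,1)]
B attacks (1,3): no

Answer: no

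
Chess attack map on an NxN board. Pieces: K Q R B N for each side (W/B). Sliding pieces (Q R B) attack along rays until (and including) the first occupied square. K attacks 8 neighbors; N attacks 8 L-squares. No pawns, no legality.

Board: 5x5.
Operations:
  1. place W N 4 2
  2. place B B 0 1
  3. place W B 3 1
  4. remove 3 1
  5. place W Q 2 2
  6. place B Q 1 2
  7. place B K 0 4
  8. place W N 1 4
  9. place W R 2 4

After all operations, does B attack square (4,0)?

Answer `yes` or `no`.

Op 1: place WN@(4,2)
Op 2: place BB@(0,1)
Op 3: place WB@(3,1)
Op 4: remove (3,1)
Op 5: place WQ@(2,2)
Op 6: place BQ@(1,2)
Op 7: place BK@(0,4)
Op 8: place WN@(1,4)
Op 9: place WR@(2,4)
Per-piece attacks for B:
  BB@(0,1): attacks (1,2) (1,0) [ray(1,1) blocked at (1,2)]
  BK@(0,4): attacks (0,3) (1,4) (1,3)
  BQ@(1,2): attacks (1,3) (1,4) (1,1) (1,0) (2,2) (0,2) (2,3) (3,4) (2,1) (3,0) (0,3) (0,1) [ray(0,1) blocked at (1,4); ray(1,0) blocked at (2,2); ray(-1,-1) blocked at (0,1)]
B attacks (4,0): no

Answer: no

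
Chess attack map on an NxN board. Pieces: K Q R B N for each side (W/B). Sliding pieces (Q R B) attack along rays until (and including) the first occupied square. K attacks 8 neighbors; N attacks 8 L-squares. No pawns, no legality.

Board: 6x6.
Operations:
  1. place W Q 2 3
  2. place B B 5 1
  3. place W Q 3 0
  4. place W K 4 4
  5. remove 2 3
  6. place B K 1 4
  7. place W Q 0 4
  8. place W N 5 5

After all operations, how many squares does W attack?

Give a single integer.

Op 1: place WQ@(2,3)
Op 2: place BB@(5,1)
Op 3: place WQ@(3,0)
Op 4: place WK@(4,4)
Op 5: remove (2,3)
Op 6: place BK@(1,4)
Op 7: place WQ@(0,4)
Op 8: place WN@(5,5)
Per-piece attacks for W:
  WQ@(0,4): attacks (0,5) (0,3) (0,2) (0,1) (0,0) (1,4) (1,5) (1,3) (2,2) (3,1) (4,0) [ray(1,0) blocked at (1,4)]
  WQ@(3,0): attacks (3,1) (3,2) (3,3) (3,4) (3,5) (4,0) (5,0) (2,0) (1,0) (0,0) (4,1) (5,2) (2,1) (1,2) (0,3)
  WK@(4,4): attacks (4,5) (4,3) (5,4) (3,4) (5,5) (5,3) (3,5) (3,3)
  WN@(5,5): attacks (4,3) (3,4)
Union (27 distinct): (0,0) (0,1) (0,2) (0,3) (0,5) (1,0) (1,2) (1,3) (1,4) (1,5) (2,0) (2,1) (2,2) (3,1) (3,2) (3,3) (3,4) (3,5) (4,0) (4,1) (4,3) (4,5) (5,0) (5,2) (5,3) (5,4) (5,5)

Answer: 27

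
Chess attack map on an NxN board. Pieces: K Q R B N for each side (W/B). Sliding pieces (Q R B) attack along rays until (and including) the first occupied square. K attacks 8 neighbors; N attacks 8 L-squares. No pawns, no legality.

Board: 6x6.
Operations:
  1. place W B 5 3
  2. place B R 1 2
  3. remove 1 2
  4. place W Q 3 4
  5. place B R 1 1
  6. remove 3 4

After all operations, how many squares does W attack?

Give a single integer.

Answer: 5

Derivation:
Op 1: place WB@(5,3)
Op 2: place BR@(1,2)
Op 3: remove (1,2)
Op 4: place WQ@(3,4)
Op 5: place BR@(1,1)
Op 6: remove (3,4)
Per-piece attacks for W:
  WB@(5,3): attacks (4,4) (3,5) (4,2) (3,1) (2,0)
Union (5 distinct): (2,0) (3,1) (3,5) (4,2) (4,4)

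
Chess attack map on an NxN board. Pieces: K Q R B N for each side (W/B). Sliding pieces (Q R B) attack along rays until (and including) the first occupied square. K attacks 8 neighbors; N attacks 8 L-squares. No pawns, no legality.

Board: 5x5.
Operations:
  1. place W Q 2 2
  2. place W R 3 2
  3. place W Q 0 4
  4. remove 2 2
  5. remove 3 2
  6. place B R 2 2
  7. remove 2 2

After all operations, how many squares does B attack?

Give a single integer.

Op 1: place WQ@(2,2)
Op 2: place WR@(3,2)
Op 3: place WQ@(0,4)
Op 4: remove (2,2)
Op 5: remove (3,2)
Op 6: place BR@(2,2)
Op 7: remove (2,2)
Per-piece attacks for B:
Union (0 distinct): (none)

Answer: 0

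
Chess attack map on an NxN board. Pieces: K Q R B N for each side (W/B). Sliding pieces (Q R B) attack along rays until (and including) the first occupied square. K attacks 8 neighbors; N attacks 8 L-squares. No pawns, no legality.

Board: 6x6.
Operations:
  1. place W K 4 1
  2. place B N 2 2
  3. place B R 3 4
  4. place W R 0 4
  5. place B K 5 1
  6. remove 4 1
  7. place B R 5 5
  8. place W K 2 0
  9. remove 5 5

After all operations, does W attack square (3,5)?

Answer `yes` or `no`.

Op 1: place WK@(4,1)
Op 2: place BN@(2,2)
Op 3: place BR@(3,4)
Op 4: place WR@(0,4)
Op 5: place BK@(5,1)
Op 6: remove (4,1)
Op 7: place BR@(5,5)
Op 8: place WK@(2,0)
Op 9: remove (5,5)
Per-piece attacks for W:
  WR@(0,4): attacks (0,5) (0,3) (0,2) (0,1) (0,0) (1,4) (2,4) (3,4) [ray(1,0) blocked at (3,4)]
  WK@(2,0): attacks (2,1) (3,0) (1,0) (3,1) (1,1)
W attacks (3,5): no

Answer: no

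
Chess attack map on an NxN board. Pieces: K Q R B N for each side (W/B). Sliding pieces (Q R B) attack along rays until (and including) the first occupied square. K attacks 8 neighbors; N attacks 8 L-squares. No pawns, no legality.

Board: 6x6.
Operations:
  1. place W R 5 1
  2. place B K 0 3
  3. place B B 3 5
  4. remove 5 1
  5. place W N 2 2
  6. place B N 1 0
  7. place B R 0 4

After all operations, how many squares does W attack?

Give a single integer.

Answer: 8

Derivation:
Op 1: place WR@(5,1)
Op 2: place BK@(0,3)
Op 3: place BB@(3,5)
Op 4: remove (5,1)
Op 5: place WN@(2,2)
Op 6: place BN@(1,0)
Op 7: place BR@(0,4)
Per-piece attacks for W:
  WN@(2,2): attacks (3,4) (4,3) (1,4) (0,3) (3,0) (4,1) (1,0) (0,1)
Union (8 distinct): (0,1) (0,3) (1,0) (1,4) (3,0) (3,4) (4,1) (4,3)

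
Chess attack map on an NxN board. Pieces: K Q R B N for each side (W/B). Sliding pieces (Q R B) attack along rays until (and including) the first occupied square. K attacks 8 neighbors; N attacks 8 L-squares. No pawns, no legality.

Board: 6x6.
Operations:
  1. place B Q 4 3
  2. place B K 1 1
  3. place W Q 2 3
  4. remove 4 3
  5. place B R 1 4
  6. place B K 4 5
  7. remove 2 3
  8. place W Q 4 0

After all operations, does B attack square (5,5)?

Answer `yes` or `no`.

Answer: yes

Derivation:
Op 1: place BQ@(4,3)
Op 2: place BK@(1,1)
Op 3: place WQ@(2,3)
Op 4: remove (4,3)
Op 5: place BR@(1,4)
Op 6: place BK@(4,5)
Op 7: remove (2,3)
Op 8: place WQ@(4,0)
Per-piece attacks for B:
  BK@(1,1): attacks (1,2) (1,0) (2,1) (0,1) (2,2) (2,0) (0,2) (0,0)
  BR@(1,4): attacks (1,5) (1,3) (1,2) (1,1) (2,4) (3,4) (4,4) (5,4) (0,4) [ray(0,-1) blocked at (1,1)]
  BK@(4,5): attacks (4,4) (5,5) (3,5) (5,4) (3,4)
B attacks (5,5): yes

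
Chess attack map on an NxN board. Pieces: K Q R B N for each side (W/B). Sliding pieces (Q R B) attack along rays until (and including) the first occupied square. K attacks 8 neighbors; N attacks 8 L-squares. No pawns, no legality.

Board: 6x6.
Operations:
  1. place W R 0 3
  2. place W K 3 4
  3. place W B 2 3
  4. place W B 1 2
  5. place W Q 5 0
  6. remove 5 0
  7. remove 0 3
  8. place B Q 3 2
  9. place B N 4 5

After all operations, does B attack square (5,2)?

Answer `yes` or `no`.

Op 1: place WR@(0,3)
Op 2: place WK@(3,4)
Op 3: place WB@(2,3)
Op 4: place WB@(1,2)
Op 5: place WQ@(5,0)
Op 6: remove (5,0)
Op 7: remove (0,3)
Op 8: place BQ@(3,2)
Op 9: place BN@(4,5)
Per-piece attacks for B:
  BQ@(3,2): attacks (3,3) (3,4) (3,1) (3,0) (4,2) (5,2) (2,2) (1,2) (4,3) (5,4) (4,1) (5,0) (2,3) (2,1) (1,0) [ray(0,1) blocked at (3,4); ray(-1,0) blocked at (1,2); ray(-1,1) blocked at (2,3)]
  BN@(4,5): attacks (5,3) (3,3) (2,4)
B attacks (5,2): yes

Answer: yes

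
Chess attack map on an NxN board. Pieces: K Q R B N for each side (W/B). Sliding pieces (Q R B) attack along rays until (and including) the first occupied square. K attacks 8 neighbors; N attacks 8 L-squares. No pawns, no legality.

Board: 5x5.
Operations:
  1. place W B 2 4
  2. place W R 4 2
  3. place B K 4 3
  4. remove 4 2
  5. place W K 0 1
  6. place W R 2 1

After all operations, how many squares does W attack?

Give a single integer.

Answer: 15

Derivation:
Op 1: place WB@(2,4)
Op 2: place WR@(4,2)
Op 3: place BK@(4,3)
Op 4: remove (4,2)
Op 5: place WK@(0,1)
Op 6: place WR@(2,1)
Per-piece attacks for W:
  WK@(0,1): attacks (0,2) (0,0) (1,1) (1,2) (1,0)
  WR@(2,1): attacks (2,2) (2,3) (2,4) (2,0) (3,1) (4,1) (1,1) (0,1) [ray(0,1) blocked at (2,4); ray(-1,0) blocked at (0,1)]
  WB@(2,4): attacks (3,3) (4,2) (1,3) (0,2)
Union (15 distinct): (0,0) (0,1) (0,2) (1,0) (1,1) (1,2) (1,3) (2,0) (2,2) (2,3) (2,4) (3,1) (3,3) (4,1) (4,2)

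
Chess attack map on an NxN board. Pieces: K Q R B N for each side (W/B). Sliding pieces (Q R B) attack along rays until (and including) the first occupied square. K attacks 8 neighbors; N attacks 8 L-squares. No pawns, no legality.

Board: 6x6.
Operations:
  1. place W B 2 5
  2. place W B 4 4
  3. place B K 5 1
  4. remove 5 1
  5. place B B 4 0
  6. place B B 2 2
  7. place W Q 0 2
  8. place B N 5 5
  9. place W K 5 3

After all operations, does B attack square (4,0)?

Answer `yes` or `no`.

Op 1: place WB@(2,5)
Op 2: place WB@(4,4)
Op 3: place BK@(5,1)
Op 4: remove (5,1)
Op 5: place BB@(4,0)
Op 6: place BB@(2,2)
Op 7: place WQ@(0,2)
Op 8: place BN@(5,5)
Op 9: place WK@(5,3)
Per-piece attacks for B:
  BB@(2,2): attacks (3,3) (4,4) (3,1) (4,0) (1,3) (0,4) (1,1) (0,0) [ray(1,1) blocked at (4,4); ray(1,-1) blocked at (4,0)]
  BB@(4,0): attacks (5,1) (3,1) (2,2) [ray(-1,1) blocked at (2,2)]
  BN@(5,5): attacks (4,3) (3,4)
B attacks (4,0): yes

Answer: yes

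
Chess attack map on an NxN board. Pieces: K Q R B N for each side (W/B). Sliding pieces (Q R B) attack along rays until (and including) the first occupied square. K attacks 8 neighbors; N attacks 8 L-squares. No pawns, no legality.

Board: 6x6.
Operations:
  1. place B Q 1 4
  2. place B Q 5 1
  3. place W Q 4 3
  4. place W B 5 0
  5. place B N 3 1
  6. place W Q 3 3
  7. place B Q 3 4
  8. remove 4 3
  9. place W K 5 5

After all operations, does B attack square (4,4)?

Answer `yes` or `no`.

Answer: yes

Derivation:
Op 1: place BQ@(1,4)
Op 2: place BQ@(5,1)
Op 3: place WQ@(4,3)
Op 4: place WB@(5,0)
Op 5: place BN@(3,1)
Op 6: place WQ@(3,3)
Op 7: place BQ@(3,4)
Op 8: remove (4,3)
Op 9: place WK@(5,5)
Per-piece attacks for B:
  BQ@(1,4): attacks (1,5) (1,3) (1,2) (1,1) (1,0) (2,4) (3,4) (0,4) (2,5) (2,3) (3,2) (4,1) (5,0) (0,5) (0,3) [ray(1,0) blocked at (3,4); ray(1,-1) blocked at (5,0)]
  BN@(3,1): attacks (4,3) (5,2) (2,3) (1,2) (5,0) (1,0)
  BQ@(3,4): attacks (3,5) (3,3) (4,4) (5,4) (2,4) (1,4) (4,5) (4,3) (5,2) (2,5) (2,3) (1,2) (0,1) [ray(0,-1) blocked at (3,3); ray(-1,0) blocked at (1,4)]
  BQ@(5,1): attacks (5,2) (5,3) (5,4) (5,5) (5,0) (4,1) (3,1) (4,2) (3,3) (4,0) [ray(0,1) blocked at (5,5); ray(0,-1) blocked at (5,0); ray(-1,0) blocked at (3,1); ray(-1,1) blocked at (3,3)]
B attacks (4,4): yes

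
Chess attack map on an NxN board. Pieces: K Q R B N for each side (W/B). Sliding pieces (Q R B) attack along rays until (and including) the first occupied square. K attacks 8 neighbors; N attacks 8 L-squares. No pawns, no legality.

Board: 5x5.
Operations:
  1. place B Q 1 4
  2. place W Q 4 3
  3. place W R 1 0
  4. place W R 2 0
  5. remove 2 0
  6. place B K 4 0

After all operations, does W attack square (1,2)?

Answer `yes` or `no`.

Answer: yes

Derivation:
Op 1: place BQ@(1,4)
Op 2: place WQ@(4,3)
Op 3: place WR@(1,0)
Op 4: place WR@(2,0)
Op 5: remove (2,0)
Op 6: place BK@(4,0)
Per-piece attacks for W:
  WR@(1,0): attacks (1,1) (1,2) (1,3) (1,4) (2,0) (3,0) (4,0) (0,0) [ray(0,1) blocked at (1,4); ray(1,0) blocked at (4,0)]
  WQ@(4,3): attacks (4,4) (4,2) (4,1) (4,0) (3,3) (2,3) (1,3) (0,3) (3,4) (3,2) (2,1) (1,0) [ray(0,-1) blocked at (4,0); ray(-1,-1) blocked at (1,0)]
W attacks (1,2): yes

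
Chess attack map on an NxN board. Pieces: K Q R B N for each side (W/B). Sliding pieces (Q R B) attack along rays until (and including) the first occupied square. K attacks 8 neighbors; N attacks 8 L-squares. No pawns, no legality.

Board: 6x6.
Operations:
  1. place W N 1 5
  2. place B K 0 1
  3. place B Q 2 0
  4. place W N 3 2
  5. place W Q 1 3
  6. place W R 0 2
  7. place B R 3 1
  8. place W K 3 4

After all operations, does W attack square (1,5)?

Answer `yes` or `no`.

Answer: yes

Derivation:
Op 1: place WN@(1,5)
Op 2: place BK@(0,1)
Op 3: place BQ@(2,0)
Op 4: place WN@(3,2)
Op 5: place WQ@(1,3)
Op 6: place WR@(0,2)
Op 7: place BR@(3,1)
Op 8: place WK@(3,4)
Per-piece attacks for W:
  WR@(0,2): attacks (0,3) (0,4) (0,5) (0,1) (1,2) (2,2) (3,2) [ray(0,-1) blocked at (0,1); ray(1,0) blocked at (3,2)]
  WQ@(1,3): attacks (1,4) (1,5) (1,2) (1,1) (1,0) (2,3) (3,3) (4,3) (5,3) (0,3) (2,4) (3,5) (2,2) (3,1) (0,4) (0,2) [ray(0,1) blocked at (1,5); ray(1,-1) blocked at (3,1); ray(-1,-1) blocked at (0,2)]
  WN@(1,5): attacks (2,3) (3,4) (0,3)
  WN@(3,2): attacks (4,4) (5,3) (2,4) (1,3) (4,0) (5,1) (2,0) (1,1)
  WK@(3,4): attacks (3,5) (3,3) (4,4) (2,4) (4,5) (4,3) (2,5) (2,3)
W attacks (1,5): yes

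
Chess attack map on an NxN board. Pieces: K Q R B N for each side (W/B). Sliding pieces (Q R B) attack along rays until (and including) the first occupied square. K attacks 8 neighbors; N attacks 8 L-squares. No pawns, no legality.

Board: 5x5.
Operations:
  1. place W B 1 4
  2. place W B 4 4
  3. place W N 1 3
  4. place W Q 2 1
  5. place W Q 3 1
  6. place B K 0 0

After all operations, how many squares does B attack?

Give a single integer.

Answer: 3

Derivation:
Op 1: place WB@(1,4)
Op 2: place WB@(4,4)
Op 3: place WN@(1,3)
Op 4: place WQ@(2,1)
Op 5: place WQ@(3,1)
Op 6: place BK@(0,0)
Per-piece attacks for B:
  BK@(0,0): attacks (0,1) (1,0) (1,1)
Union (3 distinct): (0,1) (1,0) (1,1)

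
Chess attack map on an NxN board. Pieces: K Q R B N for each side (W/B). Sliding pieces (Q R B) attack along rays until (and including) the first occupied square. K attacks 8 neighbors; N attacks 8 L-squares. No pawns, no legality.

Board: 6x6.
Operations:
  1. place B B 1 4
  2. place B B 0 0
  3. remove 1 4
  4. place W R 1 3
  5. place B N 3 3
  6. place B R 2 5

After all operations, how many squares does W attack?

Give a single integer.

Op 1: place BB@(1,4)
Op 2: place BB@(0,0)
Op 3: remove (1,4)
Op 4: place WR@(1,3)
Op 5: place BN@(3,3)
Op 6: place BR@(2,5)
Per-piece attacks for W:
  WR@(1,3): attacks (1,4) (1,5) (1,2) (1,1) (1,0) (2,3) (3,3) (0,3) [ray(1,0) blocked at (3,3)]
Union (8 distinct): (0,3) (1,0) (1,1) (1,2) (1,4) (1,5) (2,3) (3,3)

Answer: 8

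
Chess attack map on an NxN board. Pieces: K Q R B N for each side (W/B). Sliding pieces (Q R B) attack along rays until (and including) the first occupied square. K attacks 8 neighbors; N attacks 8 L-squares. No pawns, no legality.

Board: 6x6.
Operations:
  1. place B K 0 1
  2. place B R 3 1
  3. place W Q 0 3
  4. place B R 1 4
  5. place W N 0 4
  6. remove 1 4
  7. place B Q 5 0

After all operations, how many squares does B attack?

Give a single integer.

Answer: 23

Derivation:
Op 1: place BK@(0,1)
Op 2: place BR@(3,1)
Op 3: place WQ@(0,3)
Op 4: place BR@(1,4)
Op 5: place WN@(0,4)
Op 6: remove (1,4)
Op 7: place BQ@(5,0)
Per-piece attacks for B:
  BK@(0,1): attacks (0,2) (0,0) (1,1) (1,2) (1,0)
  BR@(3,1): attacks (3,2) (3,3) (3,4) (3,5) (3,0) (4,1) (5,1) (2,1) (1,1) (0,1) [ray(-1,0) blocked at (0,1)]
  BQ@(5,0): attacks (5,1) (5,2) (5,3) (5,4) (5,5) (4,0) (3,0) (2,0) (1,0) (0,0) (4,1) (3,2) (2,3) (1,4) (0,5)
Union (23 distinct): (0,0) (0,1) (0,2) (0,5) (1,0) (1,1) (1,2) (1,4) (2,0) (2,1) (2,3) (3,0) (3,2) (3,3) (3,4) (3,5) (4,0) (4,1) (5,1) (5,2) (5,3) (5,4) (5,5)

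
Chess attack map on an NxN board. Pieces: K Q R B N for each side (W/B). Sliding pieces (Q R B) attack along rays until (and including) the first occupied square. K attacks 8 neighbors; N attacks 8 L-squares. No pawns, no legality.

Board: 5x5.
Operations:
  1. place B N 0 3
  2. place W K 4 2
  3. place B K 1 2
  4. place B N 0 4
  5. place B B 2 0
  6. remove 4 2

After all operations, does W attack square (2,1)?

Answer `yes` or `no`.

Answer: no

Derivation:
Op 1: place BN@(0,3)
Op 2: place WK@(4,2)
Op 3: place BK@(1,2)
Op 4: place BN@(0,4)
Op 5: place BB@(2,0)
Op 6: remove (4,2)
Per-piece attacks for W:
W attacks (2,1): no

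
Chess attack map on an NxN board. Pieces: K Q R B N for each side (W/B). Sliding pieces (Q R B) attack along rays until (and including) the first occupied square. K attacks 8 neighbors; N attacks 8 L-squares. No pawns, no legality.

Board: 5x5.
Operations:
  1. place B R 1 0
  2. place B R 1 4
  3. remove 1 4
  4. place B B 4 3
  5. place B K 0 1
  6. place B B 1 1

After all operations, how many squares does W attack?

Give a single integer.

Op 1: place BR@(1,0)
Op 2: place BR@(1,4)
Op 3: remove (1,4)
Op 4: place BB@(4,3)
Op 5: place BK@(0,1)
Op 6: place BB@(1,1)
Per-piece attacks for W:
Union (0 distinct): (none)

Answer: 0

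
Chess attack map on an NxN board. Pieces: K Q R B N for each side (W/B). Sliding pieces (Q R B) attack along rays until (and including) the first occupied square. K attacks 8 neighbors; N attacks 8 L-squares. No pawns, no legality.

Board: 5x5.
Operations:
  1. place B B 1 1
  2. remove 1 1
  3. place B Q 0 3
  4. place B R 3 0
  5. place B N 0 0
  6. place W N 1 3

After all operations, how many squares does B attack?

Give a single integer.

Answer: 16

Derivation:
Op 1: place BB@(1,1)
Op 2: remove (1,1)
Op 3: place BQ@(0,3)
Op 4: place BR@(3,0)
Op 5: place BN@(0,0)
Op 6: place WN@(1,3)
Per-piece attacks for B:
  BN@(0,0): attacks (1,2) (2,1)
  BQ@(0,3): attacks (0,4) (0,2) (0,1) (0,0) (1,3) (1,4) (1,2) (2,1) (3,0) [ray(0,-1) blocked at (0,0); ray(1,0) blocked at (1,3); ray(1,-1) blocked at (3,0)]
  BR@(3,0): attacks (3,1) (3,2) (3,3) (3,4) (4,0) (2,0) (1,0) (0,0) [ray(-1,0) blocked at (0,0)]
Union (16 distinct): (0,0) (0,1) (0,2) (0,4) (1,0) (1,2) (1,3) (1,4) (2,0) (2,1) (3,0) (3,1) (3,2) (3,3) (3,4) (4,0)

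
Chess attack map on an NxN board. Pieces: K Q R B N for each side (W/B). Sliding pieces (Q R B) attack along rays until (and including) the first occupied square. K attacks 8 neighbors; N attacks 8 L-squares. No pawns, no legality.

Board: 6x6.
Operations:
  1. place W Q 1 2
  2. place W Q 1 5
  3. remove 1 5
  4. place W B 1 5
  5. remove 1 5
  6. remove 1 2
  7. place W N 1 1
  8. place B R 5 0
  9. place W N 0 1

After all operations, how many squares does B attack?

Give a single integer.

Op 1: place WQ@(1,2)
Op 2: place WQ@(1,5)
Op 3: remove (1,5)
Op 4: place WB@(1,5)
Op 5: remove (1,5)
Op 6: remove (1,2)
Op 7: place WN@(1,1)
Op 8: place BR@(5,0)
Op 9: place WN@(0,1)
Per-piece attacks for B:
  BR@(5,0): attacks (5,1) (5,2) (5,3) (5,4) (5,5) (4,0) (3,0) (2,0) (1,0) (0,0)
Union (10 distinct): (0,0) (1,0) (2,0) (3,0) (4,0) (5,1) (5,2) (5,3) (5,4) (5,5)

Answer: 10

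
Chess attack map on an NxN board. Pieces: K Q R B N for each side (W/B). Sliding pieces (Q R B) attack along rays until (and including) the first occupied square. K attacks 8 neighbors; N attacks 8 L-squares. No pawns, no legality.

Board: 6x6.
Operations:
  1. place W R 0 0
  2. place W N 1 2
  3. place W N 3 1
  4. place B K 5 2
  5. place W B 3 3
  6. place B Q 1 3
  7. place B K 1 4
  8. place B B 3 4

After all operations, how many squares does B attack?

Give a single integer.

Op 1: place WR@(0,0)
Op 2: place WN@(1,2)
Op 3: place WN@(3,1)
Op 4: place BK@(5,2)
Op 5: place WB@(3,3)
Op 6: place BQ@(1,3)
Op 7: place BK@(1,4)
Op 8: place BB@(3,4)
Per-piece attacks for B:
  BQ@(1,3): attacks (1,4) (1,2) (2,3) (3,3) (0,3) (2,4) (3,5) (2,2) (3,1) (0,4) (0,2) [ray(0,1) blocked at (1,4); ray(0,-1) blocked at (1,2); ray(1,0) blocked at (3,3); ray(1,-1) blocked at (3,1)]
  BK@(1,4): attacks (1,5) (1,3) (2,4) (0,4) (2,5) (2,3) (0,5) (0,3)
  BB@(3,4): attacks (4,5) (4,3) (5,2) (2,5) (2,3) (1,2) [ray(1,-1) blocked at (5,2); ray(-1,-1) blocked at (1,2)]
  BK@(5,2): attacks (5,3) (5,1) (4,2) (4,3) (4,1)
Union (22 distinct): (0,2) (0,3) (0,4) (0,5) (1,2) (1,3) (1,4) (1,5) (2,2) (2,3) (2,4) (2,5) (3,1) (3,3) (3,5) (4,1) (4,2) (4,3) (4,5) (5,1) (5,2) (5,3)

Answer: 22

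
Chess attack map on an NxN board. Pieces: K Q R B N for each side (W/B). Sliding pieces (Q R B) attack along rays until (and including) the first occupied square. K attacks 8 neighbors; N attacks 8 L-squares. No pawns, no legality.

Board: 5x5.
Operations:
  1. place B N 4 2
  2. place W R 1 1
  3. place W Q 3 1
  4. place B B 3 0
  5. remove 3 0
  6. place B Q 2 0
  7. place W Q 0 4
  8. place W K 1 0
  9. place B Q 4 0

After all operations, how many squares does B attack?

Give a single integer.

Answer: 13

Derivation:
Op 1: place BN@(4,2)
Op 2: place WR@(1,1)
Op 3: place WQ@(3,1)
Op 4: place BB@(3,0)
Op 5: remove (3,0)
Op 6: place BQ@(2,0)
Op 7: place WQ@(0,4)
Op 8: place WK@(1,0)
Op 9: place BQ@(4,0)
Per-piece attacks for B:
  BQ@(2,0): attacks (2,1) (2,2) (2,3) (2,4) (3,0) (4,0) (1,0) (3,1) (1,1) [ray(1,0) blocked at (4,0); ray(-1,0) blocked at (1,0); ray(1,1) blocked at (3,1); ray(-1,1) blocked at (1,1)]
  BQ@(4,0): attacks (4,1) (4,2) (3,0) (2,0) (3,1) [ray(0,1) blocked at (4,2); ray(-1,0) blocked at (2,0); ray(-1,1) blocked at (3,1)]
  BN@(4,2): attacks (3,4) (2,3) (3,0) (2,1)
Union (13 distinct): (1,0) (1,1) (2,0) (2,1) (2,2) (2,3) (2,4) (3,0) (3,1) (3,4) (4,0) (4,1) (4,2)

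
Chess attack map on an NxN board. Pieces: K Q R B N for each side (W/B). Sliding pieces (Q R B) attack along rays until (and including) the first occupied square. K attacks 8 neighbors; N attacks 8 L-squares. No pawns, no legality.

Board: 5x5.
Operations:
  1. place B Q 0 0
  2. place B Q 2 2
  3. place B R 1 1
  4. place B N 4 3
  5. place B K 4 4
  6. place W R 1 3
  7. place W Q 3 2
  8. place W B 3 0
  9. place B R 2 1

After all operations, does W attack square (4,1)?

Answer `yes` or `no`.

Answer: yes

Derivation:
Op 1: place BQ@(0,0)
Op 2: place BQ@(2,2)
Op 3: place BR@(1,1)
Op 4: place BN@(4,3)
Op 5: place BK@(4,4)
Op 6: place WR@(1,3)
Op 7: place WQ@(3,2)
Op 8: place WB@(3,0)
Op 9: place BR@(2,1)
Per-piece attacks for W:
  WR@(1,3): attacks (1,4) (1,2) (1,1) (2,3) (3,3) (4,3) (0,3) [ray(0,-1) blocked at (1,1); ray(1,0) blocked at (4,3)]
  WB@(3,0): attacks (4,1) (2,1) [ray(-1,1) blocked at (2,1)]
  WQ@(3,2): attacks (3,3) (3,4) (3,1) (3,0) (4,2) (2,2) (4,3) (4,1) (2,3) (1,4) (2,1) [ray(0,-1) blocked at (3,0); ray(-1,0) blocked at (2,2); ray(1,1) blocked at (4,3); ray(-1,-1) blocked at (2,1)]
W attacks (4,1): yes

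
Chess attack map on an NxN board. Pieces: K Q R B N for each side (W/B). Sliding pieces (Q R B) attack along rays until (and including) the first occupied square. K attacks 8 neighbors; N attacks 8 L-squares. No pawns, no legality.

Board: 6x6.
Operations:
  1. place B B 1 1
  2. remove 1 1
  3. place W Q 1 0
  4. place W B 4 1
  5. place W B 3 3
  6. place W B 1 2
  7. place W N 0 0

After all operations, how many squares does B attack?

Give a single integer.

Op 1: place BB@(1,1)
Op 2: remove (1,1)
Op 3: place WQ@(1,0)
Op 4: place WB@(4,1)
Op 5: place WB@(3,3)
Op 6: place WB@(1,2)
Op 7: place WN@(0,0)
Per-piece attacks for B:
Union (0 distinct): (none)

Answer: 0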